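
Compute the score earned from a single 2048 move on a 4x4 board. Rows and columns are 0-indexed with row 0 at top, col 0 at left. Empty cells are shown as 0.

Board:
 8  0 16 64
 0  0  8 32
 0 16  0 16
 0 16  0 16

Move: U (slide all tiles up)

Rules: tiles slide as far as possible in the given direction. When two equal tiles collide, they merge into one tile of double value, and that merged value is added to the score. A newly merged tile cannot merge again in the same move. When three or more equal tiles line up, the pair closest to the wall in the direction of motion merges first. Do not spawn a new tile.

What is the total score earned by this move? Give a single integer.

Answer: 64

Derivation:
Slide up:
col 0: [8, 0, 0, 0] -> [8, 0, 0, 0]  score +0 (running 0)
col 1: [0, 0, 16, 16] -> [32, 0, 0, 0]  score +32 (running 32)
col 2: [16, 8, 0, 0] -> [16, 8, 0, 0]  score +0 (running 32)
col 3: [64, 32, 16, 16] -> [64, 32, 32, 0]  score +32 (running 64)
Board after move:
 8 32 16 64
 0  0  8 32
 0  0  0 32
 0  0  0  0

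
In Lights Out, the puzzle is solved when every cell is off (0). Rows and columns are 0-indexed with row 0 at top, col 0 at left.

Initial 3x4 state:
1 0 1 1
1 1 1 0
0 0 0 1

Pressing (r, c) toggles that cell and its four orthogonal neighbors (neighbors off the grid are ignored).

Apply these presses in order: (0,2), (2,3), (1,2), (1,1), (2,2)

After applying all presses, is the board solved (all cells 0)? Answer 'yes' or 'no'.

Answer: no

Derivation:
After press 1 at (0,2):
1 1 0 0
1 1 0 0
0 0 0 1

After press 2 at (2,3):
1 1 0 0
1 1 0 1
0 0 1 0

After press 3 at (1,2):
1 1 1 0
1 0 1 0
0 0 0 0

After press 4 at (1,1):
1 0 1 0
0 1 0 0
0 1 0 0

After press 5 at (2,2):
1 0 1 0
0 1 1 0
0 0 1 1

Lights still on: 6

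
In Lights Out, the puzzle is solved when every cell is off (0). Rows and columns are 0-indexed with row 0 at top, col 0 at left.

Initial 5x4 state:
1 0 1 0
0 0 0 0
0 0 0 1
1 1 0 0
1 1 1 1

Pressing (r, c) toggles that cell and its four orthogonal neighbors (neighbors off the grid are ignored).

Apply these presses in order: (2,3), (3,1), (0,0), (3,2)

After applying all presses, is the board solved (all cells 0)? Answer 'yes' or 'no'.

Answer: no

Derivation:
After press 1 at (2,3):
1 0 1 0
0 0 0 1
0 0 1 0
1 1 0 1
1 1 1 1

After press 2 at (3,1):
1 0 1 0
0 0 0 1
0 1 1 0
0 0 1 1
1 0 1 1

After press 3 at (0,0):
0 1 1 0
1 0 0 1
0 1 1 0
0 0 1 1
1 0 1 1

After press 4 at (3,2):
0 1 1 0
1 0 0 1
0 1 0 0
0 1 0 0
1 0 0 1

Lights still on: 8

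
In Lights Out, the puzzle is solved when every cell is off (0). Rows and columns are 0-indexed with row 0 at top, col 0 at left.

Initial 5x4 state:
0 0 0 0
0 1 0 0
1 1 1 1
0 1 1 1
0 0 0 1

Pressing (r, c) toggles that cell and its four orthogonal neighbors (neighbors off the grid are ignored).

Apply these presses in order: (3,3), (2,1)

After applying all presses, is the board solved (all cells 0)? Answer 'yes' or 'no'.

Answer: yes

Derivation:
After press 1 at (3,3):
0 0 0 0
0 1 0 0
1 1 1 0
0 1 0 0
0 0 0 0

After press 2 at (2,1):
0 0 0 0
0 0 0 0
0 0 0 0
0 0 0 0
0 0 0 0

Lights still on: 0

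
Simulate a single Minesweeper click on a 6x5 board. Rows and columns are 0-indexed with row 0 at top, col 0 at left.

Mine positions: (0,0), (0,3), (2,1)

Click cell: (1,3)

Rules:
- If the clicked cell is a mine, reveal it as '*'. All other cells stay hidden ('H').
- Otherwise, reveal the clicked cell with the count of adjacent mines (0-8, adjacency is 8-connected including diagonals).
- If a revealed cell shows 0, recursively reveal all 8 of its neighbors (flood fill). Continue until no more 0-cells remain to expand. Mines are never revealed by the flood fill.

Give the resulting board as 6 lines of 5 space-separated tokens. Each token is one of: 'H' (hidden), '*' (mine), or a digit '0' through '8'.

H H H H H
H H H 1 H
H H H H H
H H H H H
H H H H H
H H H H H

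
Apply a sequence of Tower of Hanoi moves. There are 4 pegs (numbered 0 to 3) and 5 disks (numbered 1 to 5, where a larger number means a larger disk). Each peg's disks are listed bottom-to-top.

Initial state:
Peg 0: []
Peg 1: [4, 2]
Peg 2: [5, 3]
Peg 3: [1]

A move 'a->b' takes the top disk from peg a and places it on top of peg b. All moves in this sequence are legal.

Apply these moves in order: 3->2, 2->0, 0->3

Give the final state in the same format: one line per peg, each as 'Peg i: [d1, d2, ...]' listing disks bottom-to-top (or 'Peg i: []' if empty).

Answer: Peg 0: []
Peg 1: [4, 2]
Peg 2: [5, 3]
Peg 3: [1]

Derivation:
After move 1 (3->2):
Peg 0: []
Peg 1: [4, 2]
Peg 2: [5, 3, 1]
Peg 3: []

After move 2 (2->0):
Peg 0: [1]
Peg 1: [4, 2]
Peg 2: [5, 3]
Peg 3: []

After move 3 (0->3):
Peg 0: []
Peg 1: [4, 2]
Peg 2: [5, 3]
Peg 3: [1]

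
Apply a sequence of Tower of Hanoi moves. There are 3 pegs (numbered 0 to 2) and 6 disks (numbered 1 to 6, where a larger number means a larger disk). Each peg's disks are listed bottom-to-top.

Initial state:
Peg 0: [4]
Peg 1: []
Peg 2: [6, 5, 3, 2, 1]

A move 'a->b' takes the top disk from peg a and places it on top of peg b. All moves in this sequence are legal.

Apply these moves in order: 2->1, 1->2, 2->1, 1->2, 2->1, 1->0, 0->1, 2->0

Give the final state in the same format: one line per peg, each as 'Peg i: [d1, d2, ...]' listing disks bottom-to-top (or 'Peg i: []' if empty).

Answer: Peg 0: [4, 2]
Peg 1: [1]
Peg 2: [6, 5, 3]

Derivation:
After move 1 (2->1):
Peg 0: [4]
Peg 1: [1]
Peg 2: [6, 5, 3, 2]

After move 2 (1->2):
Peg 0: [4]
Peg 1: []
Peg 2: [6, 5, 3, 2, 1]

After move 3 (2->1):
Peg 0: [4]
Peg 1: [1]
Peg 2: [6, 5, 3, 2]

After move 4 (1->2):
Peg 0: [4]
Peg 1: []
Peg 2: [6, 5, 3, 2, 1]

After move 5 (2->1):
Peg 0: [4]
Peg 1: [1]
Peg 2: [6, 5, 3, 2]

After move 6 (1->0):
Peg 0: [4, 1]
Peg 1: []
Peg 2: [6, 5, 3, 2]

After move 7 (0->1):
Peg 0: [4]
Peg 1: [1]
Peg 2: [6, 5, 3, 2]

After move 8 (2->0):
Peg 0: [4, 2]
Peg 1: [1]
Peg 2: [6, 5, 3]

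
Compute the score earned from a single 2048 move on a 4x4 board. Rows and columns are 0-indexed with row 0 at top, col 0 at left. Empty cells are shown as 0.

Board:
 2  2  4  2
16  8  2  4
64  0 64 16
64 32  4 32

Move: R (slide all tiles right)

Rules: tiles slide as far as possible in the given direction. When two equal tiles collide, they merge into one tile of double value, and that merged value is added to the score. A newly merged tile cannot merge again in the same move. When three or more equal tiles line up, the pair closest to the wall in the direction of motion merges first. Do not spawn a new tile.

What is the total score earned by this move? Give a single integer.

Answer: 132

Derivation:
Slide right:
row 0: [2, 2, 4, 2] -> [0, 4, 4, 2]  score +4 (running 4)
row 1: [16, 8, 2, 4] -> [16, 8, 2, 4]  score +0 (running 4)
row 2: [64, 0, 64, 16] -> [0, 0, 128, 16]  score +128 (running 132)
row 3: [64, 32, 4, 32] -> [64, 32, 4, 32]  score +0 (running 132)
Board after move:
  0   4   4   2
 16   8   2   4
  0   0 128  16
 64  32   4  32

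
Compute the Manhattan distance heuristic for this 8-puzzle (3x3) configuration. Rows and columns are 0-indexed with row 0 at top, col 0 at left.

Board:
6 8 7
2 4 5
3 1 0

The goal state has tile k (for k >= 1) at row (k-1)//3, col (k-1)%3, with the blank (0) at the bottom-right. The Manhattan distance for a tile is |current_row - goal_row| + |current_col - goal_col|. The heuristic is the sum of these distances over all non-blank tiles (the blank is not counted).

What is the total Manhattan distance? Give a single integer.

Answer: 20

Derivation:
Tile 6: (0,0)->(1,2) = 3
Tile 8: (0,1)->(2,1) = 2
Tile 7: (0,2)->(2,0) = 4
Tile 2: (1,0)->(0,1) = 2
Tile 4: (1,1)->(1,0) = 1
Tile 5: (1,2)->(1,1) = 1
Tile 3: (2,0)->(0,2) = 4
Tile 1: (2,1)->(0,0) = 3
Sum: 3 + 2 + 4 + 2 + 1 + 1 + 4 + 3 = 20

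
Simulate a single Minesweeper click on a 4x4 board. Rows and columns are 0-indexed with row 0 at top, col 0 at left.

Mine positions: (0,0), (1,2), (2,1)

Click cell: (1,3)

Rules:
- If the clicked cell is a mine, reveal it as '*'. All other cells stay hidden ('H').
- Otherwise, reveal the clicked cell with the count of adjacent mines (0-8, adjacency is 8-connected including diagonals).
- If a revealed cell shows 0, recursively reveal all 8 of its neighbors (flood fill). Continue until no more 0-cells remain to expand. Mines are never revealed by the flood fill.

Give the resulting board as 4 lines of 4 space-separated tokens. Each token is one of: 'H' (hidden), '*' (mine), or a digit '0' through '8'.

H H H H
H H H 1
H H H H
H H H H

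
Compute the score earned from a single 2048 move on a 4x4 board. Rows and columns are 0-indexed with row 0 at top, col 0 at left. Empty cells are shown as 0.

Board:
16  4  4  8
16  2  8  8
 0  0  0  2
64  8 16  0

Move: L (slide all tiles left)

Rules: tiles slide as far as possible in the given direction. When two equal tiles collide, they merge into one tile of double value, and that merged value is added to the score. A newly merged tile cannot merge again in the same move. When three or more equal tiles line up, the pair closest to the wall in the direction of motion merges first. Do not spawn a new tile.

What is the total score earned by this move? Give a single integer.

Slide left:
row 0: [16, 4, 4, 8] -> [16, 8, 8, 0]  score +8 (running 8)
row 1: [16, 2, 8, 8] -> [16, 2, 16, 0]  score +16 (running 24)
row 2: [0, 0, 0, 2] -> [2, 0, 0, 0]  score +0 (running 24)
row 3: [64, 8, 16, 0] -> [64, 8, 16, 0]  score +0 (running 24)
Board after move:
16  8  8  0
16  2 16  0
 2  0  0  0
64  8 16  0

Answer: 24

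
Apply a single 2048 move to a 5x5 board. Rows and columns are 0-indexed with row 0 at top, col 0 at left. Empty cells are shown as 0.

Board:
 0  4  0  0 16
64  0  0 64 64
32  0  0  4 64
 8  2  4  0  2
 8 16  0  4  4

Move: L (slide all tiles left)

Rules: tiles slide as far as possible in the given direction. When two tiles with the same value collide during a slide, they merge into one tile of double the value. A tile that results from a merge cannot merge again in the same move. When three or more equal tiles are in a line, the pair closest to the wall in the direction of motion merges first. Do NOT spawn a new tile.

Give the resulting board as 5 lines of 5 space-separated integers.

Answer:   4  16   0   0   0
128  64   0   0   0
 32   4  64   0   0
  8   2   4   2   0
  8  16   8   0   0

Derivation:
Slide left:
row 0: [0, 4, 0, 0, 16] -> [4, 16, 0, 0, 0]
row 1: [64, 0, 0, 64, 64] -> [128, 64, 0, 0, 0]
row 2: [32, 0, 0, 4, 64] -> [32, 4, 64, 0, 0]
row 3: [8, 2, 4, 0, 2] -> [8, 2, 4, 2, 0]
row 4: [8, 16, 0, 4, 4] -> [8, 16, 8, 0, 0]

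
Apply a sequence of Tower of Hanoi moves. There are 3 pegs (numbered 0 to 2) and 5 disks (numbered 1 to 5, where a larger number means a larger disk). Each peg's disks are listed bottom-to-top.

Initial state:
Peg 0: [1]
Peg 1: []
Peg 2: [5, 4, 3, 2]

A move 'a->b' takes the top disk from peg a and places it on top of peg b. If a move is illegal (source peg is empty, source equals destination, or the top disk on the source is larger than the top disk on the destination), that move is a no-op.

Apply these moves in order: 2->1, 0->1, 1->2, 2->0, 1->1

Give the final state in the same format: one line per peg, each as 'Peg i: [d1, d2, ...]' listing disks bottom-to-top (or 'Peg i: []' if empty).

Answer: Peg 0: [1]
Peg 1: [2]
Peg 2: [5, 4, 3]

Derivation:
After move 1 (2->1):
Peg 0: [1]
Peg 1: [2]
Peg 2: [5, 4, 3]

After move 2 (0->1):
Peg 0: []
Peg 1: [2, 1]
Peg 2: [5, 4, 3]

After move 3 (1->2):
Peg 0: []
Peg 1: [2]
Peg 2: [5, 4, 3, 1]

After move 4 (2->0):
Peg 0: [1]
Peg 1: [2]
Peg 2: [5, 4, 3]

After move 5 (1->1):
Peg 0: [1]
Peg 1: [2]
Peg 2: [5, 4, 3]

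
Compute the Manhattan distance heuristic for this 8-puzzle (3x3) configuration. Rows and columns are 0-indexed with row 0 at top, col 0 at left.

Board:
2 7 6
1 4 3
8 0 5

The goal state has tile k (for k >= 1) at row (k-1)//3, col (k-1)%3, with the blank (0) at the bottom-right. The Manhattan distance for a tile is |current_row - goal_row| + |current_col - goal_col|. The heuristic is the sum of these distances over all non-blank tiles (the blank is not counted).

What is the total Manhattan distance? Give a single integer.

Answer: 11

Derivation:
Tile 2: (0,0)->(0,1) = 1
Tile 7: (0,1)->(2,0) = 3
Tile 6: (0,2)->(1,2) = 1
Tile 1: (1,0)->(0,0) = 1
Tile 4: (1,1)->(1,0) = 1
Tile 3: (1,2)->(0,2) = 1
Tile 8: (2,0)->(2,1) = 1
Tile 5: (2,2)->(1,1) = 2
Sum: 1 + 3 + 1 + 1 + 1 + 1 + 1 + 2 = 11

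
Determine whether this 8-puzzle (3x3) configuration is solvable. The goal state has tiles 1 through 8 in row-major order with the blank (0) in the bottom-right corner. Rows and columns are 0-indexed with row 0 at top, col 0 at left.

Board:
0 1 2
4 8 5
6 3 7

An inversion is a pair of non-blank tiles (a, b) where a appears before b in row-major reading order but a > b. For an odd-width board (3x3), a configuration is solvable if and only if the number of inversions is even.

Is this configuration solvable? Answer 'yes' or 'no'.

Answer: no

Derivation:
Inversions (pairs i<j in row-major order where tile[i] > tile[j] > 0): 7
7 is odd, so the puzzle is not solvable.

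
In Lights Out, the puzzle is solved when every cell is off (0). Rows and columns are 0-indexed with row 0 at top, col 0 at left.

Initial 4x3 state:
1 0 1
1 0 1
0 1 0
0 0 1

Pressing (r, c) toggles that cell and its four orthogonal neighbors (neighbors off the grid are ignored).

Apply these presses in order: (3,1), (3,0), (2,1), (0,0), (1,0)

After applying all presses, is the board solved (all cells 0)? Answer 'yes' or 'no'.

Answer: no

Derivation:
After press 1 at (3,1):
1 0 1
1 0 1
0 0 0
1 1 0

After press 2 at (3,0):
1 0 1
1 0 1
1 0 0
0 0 0

After press 3 at (2,1):
1 0 1
1 1 1
0 1 1
0 1 0

After press 4 at (0,0):
0 1 1
0 1 1
0 1 1
0 1 0

After press 5 at (1,0):
1 1 1
1 0 1
1 1 1
0 1 0

Lights still on: 9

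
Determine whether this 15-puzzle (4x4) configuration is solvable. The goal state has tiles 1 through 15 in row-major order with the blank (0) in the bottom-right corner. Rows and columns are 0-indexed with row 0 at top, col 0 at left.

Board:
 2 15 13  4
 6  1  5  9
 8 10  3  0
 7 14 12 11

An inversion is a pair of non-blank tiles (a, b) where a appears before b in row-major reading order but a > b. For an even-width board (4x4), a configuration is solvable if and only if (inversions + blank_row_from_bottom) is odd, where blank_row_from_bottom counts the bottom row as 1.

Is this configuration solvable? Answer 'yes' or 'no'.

Inversions: 41
Blank is in row 2 (0-indexed from top), which is row 2 counting from the bottom (bottom = 1).
41 + 2 = 43, which is odd, so the puzzle is solvable.

Answer: yes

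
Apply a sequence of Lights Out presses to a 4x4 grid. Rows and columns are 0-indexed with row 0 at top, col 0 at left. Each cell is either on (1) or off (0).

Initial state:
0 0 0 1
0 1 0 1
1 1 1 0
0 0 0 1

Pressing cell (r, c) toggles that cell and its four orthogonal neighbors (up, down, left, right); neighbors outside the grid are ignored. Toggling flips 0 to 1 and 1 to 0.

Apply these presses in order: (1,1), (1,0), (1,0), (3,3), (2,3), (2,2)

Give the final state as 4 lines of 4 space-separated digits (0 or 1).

After press 1 at (1,1):
0 1 0 1
1 0 1 1
1 0 1 0
0 0 0 1

After press 2 at (1,0):
1 1 0 1
0 1 1 1
0 0 1 0
0 0 0 1

After press 3 at (1,0):
0 1 0 1
1 0 1 1
1 0 1 0
0 0 0 1

After press 4 at (3,3):
0 1 0 1
1 0 1 1
1 0 1 1
0 0 1 0

After press 5 at (2,3):
0 1 0 1
1 0 1 0
1 0 0 0
0 0 1 1

After press 6 at (2,2):
0 1 0 1
1 0 0 0
1 1 1 1
0 0 0 1

Answer: 0 1 0 1
1 0 0 0
1 1 1 1
0 0 0 1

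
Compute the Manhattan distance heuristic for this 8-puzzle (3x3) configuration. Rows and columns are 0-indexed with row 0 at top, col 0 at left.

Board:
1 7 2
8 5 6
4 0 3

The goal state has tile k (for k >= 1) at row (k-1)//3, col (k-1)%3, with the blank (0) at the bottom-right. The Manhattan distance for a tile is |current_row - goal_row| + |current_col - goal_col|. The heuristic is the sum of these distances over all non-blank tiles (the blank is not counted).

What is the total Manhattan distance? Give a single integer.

Answer: 9

Derivation:
Tile 1: at (0,0), goal (0,0), distance |0-0|+|0-0| = 0
Tile 7: at (0,1), goal (2,0), distance |0-2|+|1-0| = 3
Tile 2: at (0,2), goal (0,1), distance |0-0|+|2-1| = 1
Tile 8: at (1,0), goal (2,1), distance |1-2|+|0-1| = 2
Tile 5: at (1,1), goal (1,1), distance |1-1|+|1-1| = 0
Tile 6: at (1,2), goal (1,2), distance |1-1|+|2-2| = 0
Tile 4: at (2,0), goal (1,0), distance |2-1|+|0-0| = 1
Tile 3: at (2,2), goal (0,2), distance |2-0|+|2-2| = 2
Sum: 0 + 3 + 1 + 2 + 0 + 0 + 1 + 2 = 9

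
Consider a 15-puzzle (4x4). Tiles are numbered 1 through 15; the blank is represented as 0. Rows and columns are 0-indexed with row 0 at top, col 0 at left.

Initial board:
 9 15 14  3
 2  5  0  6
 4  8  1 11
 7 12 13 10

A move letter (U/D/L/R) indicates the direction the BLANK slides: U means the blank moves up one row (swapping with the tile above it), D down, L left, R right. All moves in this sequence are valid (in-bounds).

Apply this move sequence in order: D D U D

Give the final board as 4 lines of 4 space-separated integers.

After move 1 (D):
 9 15 14  3
 2  5  1  6
 4  8  0 11
 7 12 13 10

After move 2 (D):
 9 15 14  3
 2  5  1  6
 4  8 13 11
 7 12  0 10

After move 3 (U):
 9 15 14  3
 2  5  1  6
 4  8  0 11
 7 12 13 10

After move 4 (D):
 9 15 14  3
 2  5  1  6
 4  8 13 11
 7 12  0 10

Answer:  9 15 14  3
 2  5  1  6
 4  8 13 11
 7 12  0 10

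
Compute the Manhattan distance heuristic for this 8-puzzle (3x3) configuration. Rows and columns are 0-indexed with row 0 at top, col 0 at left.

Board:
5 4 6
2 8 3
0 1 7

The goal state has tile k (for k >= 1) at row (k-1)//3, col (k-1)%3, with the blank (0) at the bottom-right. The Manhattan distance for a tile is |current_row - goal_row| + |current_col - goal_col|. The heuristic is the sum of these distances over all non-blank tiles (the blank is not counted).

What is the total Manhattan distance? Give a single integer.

Tile 5: at (0,0), goal (1,1), distance |0-1|+|0-1| = 2
Tile 4: at (0,1), goal (1,0), distance |0-1|+|1-0| = 2
Tile 6: at (0,2), goal (1,2), distance |0-1|+|2-2| = 1
Tile 2: at (1,0), goal (0,1), distance |1-0|+|0-1| = 2
Tile 8: at (1,1), goal (2,1), distance |1-2|+|1-1| = 1
Tile 3: at (1,2), goal (0,2), distance |1-0|+|2-2| = 1
Tile 1: at (2,1), goal (0,0), distance |2-0|+|1-0| = 3
Tile 7: at (2,2), goal (2,0), distance |2-2|+|2-0| = 2
Sum: 2 + 2 + 1 + 2 + 1 + 1 + 3 + 2 = 14

Answer: 14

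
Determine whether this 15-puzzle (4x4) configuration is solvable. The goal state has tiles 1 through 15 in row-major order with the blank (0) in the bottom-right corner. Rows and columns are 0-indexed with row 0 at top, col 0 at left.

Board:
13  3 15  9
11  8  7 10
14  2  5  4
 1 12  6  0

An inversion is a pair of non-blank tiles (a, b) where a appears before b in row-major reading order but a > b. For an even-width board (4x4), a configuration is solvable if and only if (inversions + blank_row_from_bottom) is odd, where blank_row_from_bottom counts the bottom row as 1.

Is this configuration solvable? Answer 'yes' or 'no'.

Answer: yes

Derivation:
Inversions: 68
Blank is in row 3 (0-indexed from top), which is row 1 counting from the bottom (bottom = 1).
68 + 1 = 69, which is odd, so the puzzle is solvable.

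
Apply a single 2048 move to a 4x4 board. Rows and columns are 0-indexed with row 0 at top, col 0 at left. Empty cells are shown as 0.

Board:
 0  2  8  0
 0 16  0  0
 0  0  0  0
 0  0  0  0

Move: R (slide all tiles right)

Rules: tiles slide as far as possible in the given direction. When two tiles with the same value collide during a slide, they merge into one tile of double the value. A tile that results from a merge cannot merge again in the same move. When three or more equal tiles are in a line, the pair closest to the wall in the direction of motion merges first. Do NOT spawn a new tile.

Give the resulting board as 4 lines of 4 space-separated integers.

Answer:  0  0  2  8
 0  0  0 16
 0  0  0  0
 0  0  0  0

Derivation:
Slide right:
row 0: [0, 2, 8, 0] -> [0, 0, 2, 8]
row 1: [0, 16, 0, 0] -> [0, 0, 0, 16]
row 2: [0, 0, 0, 0] -> [0, 0, 0, 0]
row 3: [0, 0, 0, 0] -> [0, 0, 0, 0]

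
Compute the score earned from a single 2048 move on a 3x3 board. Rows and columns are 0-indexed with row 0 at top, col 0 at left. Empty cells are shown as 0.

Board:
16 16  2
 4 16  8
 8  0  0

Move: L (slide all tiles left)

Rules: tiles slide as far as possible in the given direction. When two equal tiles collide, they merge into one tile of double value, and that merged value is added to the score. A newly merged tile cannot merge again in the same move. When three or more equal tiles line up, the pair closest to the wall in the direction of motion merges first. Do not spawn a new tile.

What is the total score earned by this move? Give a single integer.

Slide left:
row 0: [16, 16, 2] -> [32, 2, 0]  score +32 (running 32)
row 1: [4, 16, 8] -> [4, 16, 8]  score +0 (running 32)
row 2: [8, 0, 0] -> [8, 0, 0]  score +0 (running 32)
Board after move:
32  2  0
 4 16  8
 8  0  0

Answer: 32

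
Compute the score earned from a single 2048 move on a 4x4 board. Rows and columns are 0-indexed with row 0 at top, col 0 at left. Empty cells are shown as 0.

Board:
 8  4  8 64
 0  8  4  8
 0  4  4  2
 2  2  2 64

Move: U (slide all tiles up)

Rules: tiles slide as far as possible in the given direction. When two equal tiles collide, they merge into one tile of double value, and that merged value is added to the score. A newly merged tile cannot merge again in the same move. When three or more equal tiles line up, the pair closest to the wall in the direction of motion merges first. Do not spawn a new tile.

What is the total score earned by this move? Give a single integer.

Slide up:
col 0: [8, 0, 0, 2] -> [8, 2, 0, 0]  score +0 (running 0)
col 1: [4, 8, 4, 2] -> [4, 8, 4, 2]  score +0 (running 0)
col 2: [8, 4, 4, 2] -> [8, 8, 2, 0]  score +8 (running 8)
col 3: [64, 8, 2, 64] -> [64, 8, 2, 64]  score +0 (running 8)
Board after move:
 8  4  8 64
 2  8  8  8
 0  4  2  2
 0  2  0 64

Answer: 8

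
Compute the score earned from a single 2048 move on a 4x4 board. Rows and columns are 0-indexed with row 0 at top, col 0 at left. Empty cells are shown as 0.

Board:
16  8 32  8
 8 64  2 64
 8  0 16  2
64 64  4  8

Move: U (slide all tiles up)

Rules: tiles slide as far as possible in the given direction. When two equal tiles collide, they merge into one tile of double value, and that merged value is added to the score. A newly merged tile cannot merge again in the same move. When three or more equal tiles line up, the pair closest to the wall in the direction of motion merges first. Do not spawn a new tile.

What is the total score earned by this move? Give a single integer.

Slide up:
col 0: [16, 8, 8, 64] -> [16, 16, 64, 0]  score +16 (running 16)
col 1: [8, 64, 0, 64] -> [8, 128, 0, 0]  score +128 (running 144)
col 2: [32, 2, 16, 4] -> [32, 2, 16, 4]  score +0 (running 144)
col 3: [8, 64, 2, 8] -> [8, 64, 2, 8]  score +0 (running 144)
Board after move:
 16   8  32   8
 16 128   2  64
 64   0  16   2
  0   0   4   8

Answer: 144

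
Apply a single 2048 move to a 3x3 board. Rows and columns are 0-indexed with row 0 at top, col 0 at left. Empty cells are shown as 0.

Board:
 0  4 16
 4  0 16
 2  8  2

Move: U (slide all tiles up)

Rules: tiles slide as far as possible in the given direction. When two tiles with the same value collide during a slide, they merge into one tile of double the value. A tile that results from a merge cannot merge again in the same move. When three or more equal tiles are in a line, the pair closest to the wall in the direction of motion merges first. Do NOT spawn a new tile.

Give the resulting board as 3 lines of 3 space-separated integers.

Answer:  4  4 32
 2  8  2
 0  0  0

Derivation:
Slide up:
col 0: [0, 4, 2] -> [4, 2, 0]
col 1: [4, 0, 8] -> [4, 8, 0]
col 2: [16, 16, 2] -> [32, 2, 0]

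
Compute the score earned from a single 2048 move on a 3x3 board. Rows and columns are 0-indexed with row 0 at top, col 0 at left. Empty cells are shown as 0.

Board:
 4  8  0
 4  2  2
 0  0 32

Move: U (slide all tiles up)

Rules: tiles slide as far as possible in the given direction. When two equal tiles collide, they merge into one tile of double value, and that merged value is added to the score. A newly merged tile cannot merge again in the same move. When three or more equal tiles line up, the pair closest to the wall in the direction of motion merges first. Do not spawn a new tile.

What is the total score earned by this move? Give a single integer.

Slide up:
col 0: [4, 4, 0] -> [8, 0, 0]  score +8 (running 8)
col 1: [8, 2, 0] -> [8, 2, 0]  score +0 (running 8)
col 2: [0, 2, 32] -> [2, 32, 0]  score +0 (running 8)
Board after move:
 8  8  2
 0  2 32
 0  0  0

Answer: 8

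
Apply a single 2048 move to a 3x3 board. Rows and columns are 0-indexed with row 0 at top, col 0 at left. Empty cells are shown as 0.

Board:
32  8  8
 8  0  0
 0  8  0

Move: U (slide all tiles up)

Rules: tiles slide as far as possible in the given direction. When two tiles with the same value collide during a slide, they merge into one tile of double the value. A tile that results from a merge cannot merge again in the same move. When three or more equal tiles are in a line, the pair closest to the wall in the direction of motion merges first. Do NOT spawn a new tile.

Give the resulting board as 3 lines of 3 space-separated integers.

Slide up:
col 0: [32, 8, 0] -> [32, 8, 0]
col 1: [8, 0, 8] -> [16, 0, 0]
col 2: [8, 0, 0] -> [8, 0, 0]

Answer: 32 16  8
 8  0  0
 0  0  0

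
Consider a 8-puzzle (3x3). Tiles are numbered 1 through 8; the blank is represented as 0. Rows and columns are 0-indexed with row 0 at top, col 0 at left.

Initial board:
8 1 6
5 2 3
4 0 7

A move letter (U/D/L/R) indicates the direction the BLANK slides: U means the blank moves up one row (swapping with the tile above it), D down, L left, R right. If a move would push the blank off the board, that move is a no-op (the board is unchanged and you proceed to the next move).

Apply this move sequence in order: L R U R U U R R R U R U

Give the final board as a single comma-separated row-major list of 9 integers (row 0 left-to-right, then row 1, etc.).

After move 1 (L):
8 1 6
5 2 3
0 4 7

After move 2 (R):
8 1 6
5 2 3
4 0 7

After move 3 (U):
8 1 6
5 0 3
4 2 7

After move 4 (R):
8 1 6
5 3 0
4 2 7

After move 5 (U):
8 1 0
5 3 6
4 2 7

After move 6 (U):
8 1 0
5 3 6
4 2 7

After move 7 (R):
8 1 0
5 3 6
4 2 7

After move 8 (R):
8 1 0
5 3 6
4 2 7

After move 9 (R):
8 1 0
5 3 6
4 2 7

After move 10 (U):
8 1 0
5 3 6
4 2 7

After move 11 (R):
8 1 0
5 3 6
4 2 7

After move 12 (U):
8 1 0
5 3 6
4 2 7

Answer: 8, 1, 0, 5, 3, 6, 4, 2, 7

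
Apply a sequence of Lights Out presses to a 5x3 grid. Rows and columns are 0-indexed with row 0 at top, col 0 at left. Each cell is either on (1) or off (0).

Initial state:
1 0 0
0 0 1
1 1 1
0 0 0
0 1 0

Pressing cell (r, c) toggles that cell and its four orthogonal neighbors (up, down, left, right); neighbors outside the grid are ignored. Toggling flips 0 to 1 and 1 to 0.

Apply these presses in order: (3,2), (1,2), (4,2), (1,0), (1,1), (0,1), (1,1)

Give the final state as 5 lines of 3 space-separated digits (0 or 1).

Answer: 1 1 0
1 1 0
0 1 1
0 1 0
0 0 0

Derivation:
After press 1 at (3,2):
1 0 0
0 0 1
1 1 0
0 1 1
0 1 1

After press 2 at (1,2):
1 0 1
0 1 0
1 1 1
0 1 1
0 1 1

After press 3 at (4,2):
1 0 1
0 1 0
1 1 1
0 1 0
0 0 0

After press 4 at (1,0):
0 0 1
1 0 0
0 1 1
0 1 0
0 0 0

After press 5 at (1,1):
0 1 1
0 1 1
0 0 1
0 1 0
0 0 0

After press 6 at (0,1):
1 0 0
0 0 1
0 0 1
0 1 0
0 0 0

After press 7 at (1,1):
1 1 0
1 1 0
0 1 1
0 1 0
0 0 0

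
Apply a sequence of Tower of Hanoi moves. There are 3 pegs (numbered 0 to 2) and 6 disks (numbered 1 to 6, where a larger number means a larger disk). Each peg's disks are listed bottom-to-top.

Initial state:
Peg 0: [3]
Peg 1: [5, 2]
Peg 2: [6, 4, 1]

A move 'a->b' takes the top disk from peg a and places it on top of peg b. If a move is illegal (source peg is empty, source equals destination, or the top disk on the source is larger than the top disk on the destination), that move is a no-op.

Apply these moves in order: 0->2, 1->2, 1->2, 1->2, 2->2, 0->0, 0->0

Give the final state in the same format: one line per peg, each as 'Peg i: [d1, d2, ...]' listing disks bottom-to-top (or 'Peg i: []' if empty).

After move 1 (0->2):
Peg 0: [3]
Peg 1: [5, 2]
Peg 2: [6, 4, 1]

After move 2 (1->2):
Peg 0: [3]
Peg 1: [5, 2]
Peg 2: [6, 4, 1]

After move 3 (1->2):
Peg 0: [3]
Peg 1: [5, 2]
Peg 2: [6, 4, 1]

After move 4 (1->2):
Peg 0: [3]
Peg 1: [5, 2]
Peg 2: [6, 4, 1]

After move 5 (2->2):
Peg 0: [3]
Peg 1: [5, 2]
Peg 2: [6, 4, 1]

After move 6 (0->0):
Peg 0: [3]
Peg 1: [5, 2]
Peg 2: [6, 4, 1]

After move 7 (0->0):
Peg 0: [3]
Peg 1: [5, 2]
Peg 2: [6, 4, 1]

Answer: Peg 0: [3]
Peg 1: [5, 2]
Peg 2: [6, 4, 1]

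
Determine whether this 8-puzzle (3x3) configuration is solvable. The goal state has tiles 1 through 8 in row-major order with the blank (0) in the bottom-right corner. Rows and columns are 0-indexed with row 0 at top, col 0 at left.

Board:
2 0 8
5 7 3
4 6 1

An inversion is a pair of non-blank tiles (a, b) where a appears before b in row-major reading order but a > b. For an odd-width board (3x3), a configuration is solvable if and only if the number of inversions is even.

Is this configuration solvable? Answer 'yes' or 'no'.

Inversions (pairs i<j in row-major order where tile[i] > tile[j] > 0): 17
17 is odd, so the puzzle is not solvable.

Answer: no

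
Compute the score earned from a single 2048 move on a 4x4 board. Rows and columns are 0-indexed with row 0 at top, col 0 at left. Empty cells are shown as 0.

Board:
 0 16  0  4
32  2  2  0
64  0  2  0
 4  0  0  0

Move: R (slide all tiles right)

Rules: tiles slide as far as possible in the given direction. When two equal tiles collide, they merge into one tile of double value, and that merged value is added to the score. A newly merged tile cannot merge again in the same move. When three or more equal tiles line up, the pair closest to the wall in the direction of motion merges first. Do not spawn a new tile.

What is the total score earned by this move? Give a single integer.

Slide right:
row 0: [0, 16, 0, 4] -> [0, 0, 16, 4]  score +0 (running 0)
row 1: [32, 2, 2, 0] -> [0, 0, 32, 4]  score +4 (running 4)
row 2: [64, 0, 2, 0] -> [0, 0, 64, 2]  score +0 (running 4)
row 3: [4, 0, 0, 0] -> [0, 0, 0, 4]  score +0 (running 4)
Board after move:
 0  0 16  4
 0  0 32  4
 0  0 64  2
 0  0  0  4

Answer: 4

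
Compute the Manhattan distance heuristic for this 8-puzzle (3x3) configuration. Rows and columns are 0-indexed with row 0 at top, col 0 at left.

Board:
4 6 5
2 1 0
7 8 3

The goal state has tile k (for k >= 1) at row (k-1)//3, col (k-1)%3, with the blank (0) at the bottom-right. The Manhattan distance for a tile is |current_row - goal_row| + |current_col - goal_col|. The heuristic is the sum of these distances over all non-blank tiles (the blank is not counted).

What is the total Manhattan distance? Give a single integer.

Tile 4: at (0,0), goal (1,0), distance |0-1|+|0-0| = 1
Tile 6: at (0,1), goal (1,2), distance |0-1|+|1-2| = 2
Tile 5: at (0,2), goal (1,1), distance |0-1|+|2-1| = 2
Tile 2: at (1,0), goal (0,1), distance |1-0|+|0-1| = 2
Tile 1: at (1,1), goal (0,0), distance |1-0|+|1-0| = 2
Tile 7: at (2,0), goal (2,0), distance |2-2|+|0-0| = 0
Tile 8: at (2,1), goal (2,1), distance |2-2|+|1-1| = 0
Tile 3: at (2,2), goal (0,2), distance |2-0|+|2-2| = 2
Sum: 1 + 2 + 2 + 2 + 2 + 0 + 0 + 2 = 11

Answer: 11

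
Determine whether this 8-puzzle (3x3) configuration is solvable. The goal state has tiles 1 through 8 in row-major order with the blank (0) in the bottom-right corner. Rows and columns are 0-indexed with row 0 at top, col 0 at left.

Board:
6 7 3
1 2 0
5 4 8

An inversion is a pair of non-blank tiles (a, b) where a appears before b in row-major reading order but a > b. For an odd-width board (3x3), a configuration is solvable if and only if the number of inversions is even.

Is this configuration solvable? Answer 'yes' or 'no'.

Answer: no

Derivation:
Inversions (pairs i<j in row-major order where tile[i] > tile[j] > 0): 13
13 is odd, so the puzzle is not solvable.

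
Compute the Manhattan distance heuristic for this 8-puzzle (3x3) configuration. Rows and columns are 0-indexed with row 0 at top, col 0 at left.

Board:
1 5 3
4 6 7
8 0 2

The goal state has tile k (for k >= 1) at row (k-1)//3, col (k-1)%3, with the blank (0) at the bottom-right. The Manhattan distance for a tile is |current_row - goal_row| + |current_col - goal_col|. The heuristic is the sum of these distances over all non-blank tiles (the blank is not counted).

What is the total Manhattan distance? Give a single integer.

Tile 1: at (0,0), goal (0,0), distance |0-0|+|0-0| = 0
Tile 5: at (0,1), goal (1,1), distance |0-1|+|1-1| = 1
Tile 3: at (0,2), goal (0,2), distance |0-0|+|2-2| = 0
Tile 4: at (1,0), goal (1,0), distance |1-1|+|0-0| = 0
Tile 6: at (1,1), goal (1,2), distance |1-1|+|1-2| = 1
Tile 7: at (1,2), goal (2,0), distance |1-2|+|2-0| = 3
Tile 8: at (2,0), goal (2,1), distance |2-2|+|0-1| = 1
Tile 2: at (2,2), goal (0,1), distance |2-0|+|2-1| = 3
Sum: 0 + 1 + 0 + 0 + 1 + 3 + 1 + 3 = 9

Answer: 9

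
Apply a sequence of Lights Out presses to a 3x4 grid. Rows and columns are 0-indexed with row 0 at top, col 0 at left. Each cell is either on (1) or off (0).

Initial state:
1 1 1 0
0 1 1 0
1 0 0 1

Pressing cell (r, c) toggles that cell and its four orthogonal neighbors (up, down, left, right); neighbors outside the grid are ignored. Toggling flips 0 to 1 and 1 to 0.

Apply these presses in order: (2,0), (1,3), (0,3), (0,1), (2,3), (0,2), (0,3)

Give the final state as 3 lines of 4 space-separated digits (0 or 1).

Answer: 0 1 1 0
1 0 1 0
0 1 1 1

Derivation:
After press 1 at (2,0):
1 1 1 0
1 1 1 0
0 1 0 1

After press 2 at (1,3):
1 1 1 1
1 1 0 1
0 1 0 0

After press 3 at (0,3):
1 1 0 0
1 1 0 0
0 1 0 0

After press 4 at (0,1):
0 0 1 0
1 0 0 0
0 1 0 0

After press 5 at (2,3):
0 0 1 0
1 0 0 1
0 1 1 1

After press 6 at (0,2):
0 1 0 1
1 0 1 1
0 1 1 1

After press 7 at (0,3):
0 1 1 0
1 0 1 0
0 1 1 1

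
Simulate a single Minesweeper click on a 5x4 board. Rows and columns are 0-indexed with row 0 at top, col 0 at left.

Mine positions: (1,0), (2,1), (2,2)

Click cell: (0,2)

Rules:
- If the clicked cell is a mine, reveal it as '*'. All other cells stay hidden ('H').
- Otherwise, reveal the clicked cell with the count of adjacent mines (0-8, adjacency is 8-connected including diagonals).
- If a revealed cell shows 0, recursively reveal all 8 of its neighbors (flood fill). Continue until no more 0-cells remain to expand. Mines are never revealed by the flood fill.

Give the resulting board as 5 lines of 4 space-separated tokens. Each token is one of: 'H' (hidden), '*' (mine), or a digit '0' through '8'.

H 1 0 0
H 3 2 1
H H H H
H H H H
H H H H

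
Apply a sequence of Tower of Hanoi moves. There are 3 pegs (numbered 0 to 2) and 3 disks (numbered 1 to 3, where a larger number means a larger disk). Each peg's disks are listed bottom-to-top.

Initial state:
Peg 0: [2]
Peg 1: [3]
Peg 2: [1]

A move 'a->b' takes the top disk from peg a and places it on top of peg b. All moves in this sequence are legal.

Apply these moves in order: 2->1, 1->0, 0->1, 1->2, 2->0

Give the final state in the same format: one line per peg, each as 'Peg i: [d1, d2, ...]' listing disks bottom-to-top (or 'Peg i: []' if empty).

Answer: Peg 0: [2, 1]
Peg 1: [3]
Peg 2: []

Derivation:
After move 1 (2->1):
Peg 0: [2]
Peg 1: [3, 1]
Peg 2: []

After move 2 (1->0):
Peg 0: [2, 1]
Peg 1: [3]
Peg 2: []

After move 3 (0->1):
Peg 0: [2]
Peg 1: [3, 1]
Peg 2: []

After move 4 (1->2):
Peg 0: [2]
Peg 1: [3]
Peg 2: [1]

After move 5 (2->0):
Peg 0: [2, 1]
Peg 1: [3]
Peg 2: []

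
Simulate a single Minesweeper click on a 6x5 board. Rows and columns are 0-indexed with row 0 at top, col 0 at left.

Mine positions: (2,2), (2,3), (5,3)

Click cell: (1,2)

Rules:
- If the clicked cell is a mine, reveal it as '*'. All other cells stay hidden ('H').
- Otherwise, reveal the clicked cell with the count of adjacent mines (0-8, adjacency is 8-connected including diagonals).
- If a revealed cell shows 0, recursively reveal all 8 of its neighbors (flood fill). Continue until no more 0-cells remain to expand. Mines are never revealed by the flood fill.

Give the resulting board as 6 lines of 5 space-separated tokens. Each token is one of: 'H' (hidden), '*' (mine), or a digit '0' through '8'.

H H H H H
H H 2 H H
H H H H H
H H H H H
H H H H H
H H H H H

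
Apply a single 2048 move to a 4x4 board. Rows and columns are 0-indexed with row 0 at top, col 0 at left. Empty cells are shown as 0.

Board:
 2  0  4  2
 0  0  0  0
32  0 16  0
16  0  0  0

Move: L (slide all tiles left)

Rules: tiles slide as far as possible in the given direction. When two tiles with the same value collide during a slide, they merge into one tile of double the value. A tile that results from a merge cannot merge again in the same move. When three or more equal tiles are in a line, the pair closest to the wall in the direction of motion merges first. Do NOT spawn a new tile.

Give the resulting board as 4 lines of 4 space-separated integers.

Answer:  2  4  2  0
 0  0  0  0
32 16  0  0
16  0  0  0

Derivation:
Slide left:
row 0: [2, 0, 4, 2] -> [2, 4, 2, 0]
row 1: [0, 0, 0, 0] -> [0, 0, 0, 0]
row 2: [32, 0, 16, 0] -> [32, 16, 0, 0]
row 3: [16, 0, 0, 0] -> [16, 0, 0, 0]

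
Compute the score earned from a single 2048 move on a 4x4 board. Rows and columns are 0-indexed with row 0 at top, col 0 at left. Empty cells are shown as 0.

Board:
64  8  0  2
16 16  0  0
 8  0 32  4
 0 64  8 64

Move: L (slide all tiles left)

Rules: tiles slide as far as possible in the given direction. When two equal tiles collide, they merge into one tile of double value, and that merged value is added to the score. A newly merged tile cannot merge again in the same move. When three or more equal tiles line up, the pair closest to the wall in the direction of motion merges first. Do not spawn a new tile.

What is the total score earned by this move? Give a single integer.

Answer: 32

Derivation:
Slide left:
row 0: [64, 8, 0, 2] -> [64, 8, 2, 0]  score +0 (running 0)
row 1: [16, 16, 0, 0] -> [32, 0, 0, 0]  score +32 (running 32)
row 2: [8, 0, 32, 4] -> [8, 32, 4, 0]  score +0 (running 32)
row 3: [0, 64, 8, 64] -> [64, 8, 64, 0]  score +0 (running 32)
Board after move:
64  8  2  0
32  0  0  0
 8 32  4  0
64  8 64  0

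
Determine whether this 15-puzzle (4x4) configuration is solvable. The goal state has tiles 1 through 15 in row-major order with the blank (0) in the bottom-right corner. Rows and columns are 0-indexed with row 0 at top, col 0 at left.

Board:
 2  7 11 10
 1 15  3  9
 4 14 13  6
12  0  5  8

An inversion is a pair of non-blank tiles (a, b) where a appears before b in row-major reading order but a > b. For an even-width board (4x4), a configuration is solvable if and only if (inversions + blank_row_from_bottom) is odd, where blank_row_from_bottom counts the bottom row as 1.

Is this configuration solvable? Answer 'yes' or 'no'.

Answer: yes

Derivation:
Inversions: 46
Blank is in row 3 (0-indexed from top), which is row 1 counting from the bottom (bottom = 1).
46 + 1 = 47, which is odd, so the puzzle is solvable.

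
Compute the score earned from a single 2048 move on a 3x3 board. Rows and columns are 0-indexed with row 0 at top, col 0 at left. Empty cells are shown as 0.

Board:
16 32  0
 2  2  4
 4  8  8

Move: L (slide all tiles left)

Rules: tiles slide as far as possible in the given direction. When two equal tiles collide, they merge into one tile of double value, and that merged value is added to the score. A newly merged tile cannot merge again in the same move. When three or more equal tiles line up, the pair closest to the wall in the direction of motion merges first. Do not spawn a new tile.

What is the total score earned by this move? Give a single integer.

Answer: 20

Derivation:
Slide left:
row 0: [16, 32, 0] -> [16, 32, 0]  score +0 (running 0)
row 1: [2, 2, 4] -> [4, 4, 0]  score +4 (running 4)
row 2: [4, 8, 8] -> [4, 16, 0]  score +16 (running 20)
Board after move:
16 32  0
 4  4  0
 4 16  0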